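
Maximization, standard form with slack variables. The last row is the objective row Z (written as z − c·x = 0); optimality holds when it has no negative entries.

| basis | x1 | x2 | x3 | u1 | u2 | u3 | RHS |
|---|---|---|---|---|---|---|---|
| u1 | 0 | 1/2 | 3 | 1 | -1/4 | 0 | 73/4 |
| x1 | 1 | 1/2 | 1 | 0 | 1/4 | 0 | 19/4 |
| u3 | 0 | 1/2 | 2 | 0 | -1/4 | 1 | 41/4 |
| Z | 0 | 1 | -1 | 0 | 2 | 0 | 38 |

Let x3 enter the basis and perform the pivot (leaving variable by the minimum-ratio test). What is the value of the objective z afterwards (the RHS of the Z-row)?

171/4

Ratio test on column x3 — row 1: (73/4)/3 = 73/12; row 2: (19/4)/1 = 19/4; row 3: (41/4)/2 = 41/8. Minimum is 19/4 at row 2 (x1 leaves); pivot element 1.
Pivot on row 2; the Z-row RHS becomes 38 − (-1)·(19/4) = 171/4.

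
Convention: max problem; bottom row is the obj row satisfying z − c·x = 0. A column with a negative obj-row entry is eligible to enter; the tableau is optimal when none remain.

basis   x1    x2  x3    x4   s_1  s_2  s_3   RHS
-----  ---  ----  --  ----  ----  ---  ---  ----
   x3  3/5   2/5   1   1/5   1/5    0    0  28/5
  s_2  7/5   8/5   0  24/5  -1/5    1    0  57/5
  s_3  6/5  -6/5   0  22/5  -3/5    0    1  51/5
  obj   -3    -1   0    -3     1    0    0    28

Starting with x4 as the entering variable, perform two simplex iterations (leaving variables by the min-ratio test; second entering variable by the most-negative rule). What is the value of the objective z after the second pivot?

83/2

Ratio test on column x4 — row 1: (28/5)/(1/5) = 28; row 2: (57/5)/(24/5) = 19/8; row 3: (51/5)/(22/5) = 51/22. Minimum is 51/22 at row 3 (s_3 leaves); pivot element 22/5.
Pivot on row 3; the obj-row RHS becomes 28 − (-3)·(51/22) = 769/22.
Next entering variable (most negative obj-row entry -24/11): x1.
Ratio test on column x1 — row 1: (113/22)/(6/11) = 113/12; row 2: (3/11)/(1/11) = 3; row 3: (51/22)/(3/11) = 17/2. Minimum is 3 at row 2 (s_2 leaves); pivot element 1/11.
After the second pivot the obj-row RHS is 769/22 − (-24/11)·3 = 83/2.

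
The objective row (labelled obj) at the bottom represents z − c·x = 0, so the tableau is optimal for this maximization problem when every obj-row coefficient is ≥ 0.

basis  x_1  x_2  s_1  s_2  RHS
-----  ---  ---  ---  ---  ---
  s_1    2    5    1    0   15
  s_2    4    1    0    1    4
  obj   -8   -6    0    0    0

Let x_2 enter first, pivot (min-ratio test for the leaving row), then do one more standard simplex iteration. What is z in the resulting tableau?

Ratio test on column x_2 — row 1: 15/5 = 3; row 2: 4/1 = 4. Minimum is 3 at row 1 (s_1 leaves); pivot element 5.
Pivot on row 1; the obj-row RHS becomes 0 − (-6)·3 = 18.
Next entering variable (most negative obj-row entry -28/5): x_1.
Ratio test on column x_1 — row 1: 3/(2/5) = 15/2; row 2: 1/(18/5) = 5/18. Minimum is 5/18 at row 2 (s_2 leaves); pivot element 18/5.
After the second pivot the obj-row RHS is 18 − (-28/5)·(5/18) = 176/9.

176/9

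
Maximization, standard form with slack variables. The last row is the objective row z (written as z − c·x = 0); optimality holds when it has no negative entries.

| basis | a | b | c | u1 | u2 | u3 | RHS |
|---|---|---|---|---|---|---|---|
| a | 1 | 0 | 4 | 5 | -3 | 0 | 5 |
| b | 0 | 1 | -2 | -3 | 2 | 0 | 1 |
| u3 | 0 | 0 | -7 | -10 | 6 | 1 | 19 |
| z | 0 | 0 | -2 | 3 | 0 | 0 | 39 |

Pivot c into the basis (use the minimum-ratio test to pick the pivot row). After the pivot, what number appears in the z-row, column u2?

Ratio test on column c — row 1: 5/4 = 5/4; row 2: entry -2 ≤ 0; row 3: entry -7 ≤ 0. Minimum is 5/4 at row 1 (a leaves); pivot element 4.
Divide row 1 by 4; eliminate column c from the other rows.
z-row update in column u2: 0 − (-2)·(-3/4) = -3/2.

-3/2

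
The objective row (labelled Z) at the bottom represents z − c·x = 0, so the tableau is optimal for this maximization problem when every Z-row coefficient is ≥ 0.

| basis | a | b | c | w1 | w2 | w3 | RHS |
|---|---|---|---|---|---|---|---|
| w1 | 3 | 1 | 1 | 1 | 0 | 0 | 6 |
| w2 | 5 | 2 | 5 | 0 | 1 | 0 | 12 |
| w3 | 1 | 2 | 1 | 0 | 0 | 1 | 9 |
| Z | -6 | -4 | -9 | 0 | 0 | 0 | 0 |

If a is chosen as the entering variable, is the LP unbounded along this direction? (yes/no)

Column a has positive entries in row(s) 1, 2, 3, so the ratio test bounds it — not unbounded.

no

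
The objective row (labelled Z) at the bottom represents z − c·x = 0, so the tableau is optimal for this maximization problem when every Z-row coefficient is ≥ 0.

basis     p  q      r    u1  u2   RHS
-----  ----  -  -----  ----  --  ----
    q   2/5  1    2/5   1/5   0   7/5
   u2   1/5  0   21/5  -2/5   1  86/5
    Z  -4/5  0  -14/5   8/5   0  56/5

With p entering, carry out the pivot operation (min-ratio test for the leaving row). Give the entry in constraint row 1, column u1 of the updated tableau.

Ratio test on column p — row 1: (7/5)/(2/5) = 7/2; row 2: (86/5)/(1/5) = 86. Minimum is 7/2 at row 1 (q leaves); pivot element 2/5.
Divide row 1 by 2/5; eliminate column p from the other rows.
In the new row 1, the u1 entry is the old entry divided by the pivot: (1/5)/(2/5) = 1/2.

1/2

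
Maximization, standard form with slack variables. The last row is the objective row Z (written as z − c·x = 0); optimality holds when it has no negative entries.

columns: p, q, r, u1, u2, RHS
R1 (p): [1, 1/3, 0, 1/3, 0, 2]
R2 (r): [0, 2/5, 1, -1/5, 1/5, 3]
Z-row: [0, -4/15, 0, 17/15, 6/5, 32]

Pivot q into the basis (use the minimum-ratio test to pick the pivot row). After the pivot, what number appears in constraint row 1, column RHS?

6

Ratio test on column q — row 1: 2/(1/3) = 6; row 2: 3/(2/5) = 15/2. Minimum is 6 at row 1 (p leaves); pivot element 1/3.
Divide row 1 by 1/3; eliminate column q from the other rows.
In the new row 1, the RHS entry is the old entry divided by the pivot: 2/(1/3) = 6.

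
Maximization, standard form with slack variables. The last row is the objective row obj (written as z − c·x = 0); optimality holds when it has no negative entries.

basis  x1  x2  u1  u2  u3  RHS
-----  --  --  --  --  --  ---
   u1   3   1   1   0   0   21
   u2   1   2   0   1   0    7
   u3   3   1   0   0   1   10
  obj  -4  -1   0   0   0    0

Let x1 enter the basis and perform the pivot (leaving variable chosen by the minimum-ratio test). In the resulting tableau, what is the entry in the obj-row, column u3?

4/3

Ratio test on column x1 — row 1: 21/3 = 7; row 2: 7/1 = 7; row 3: 10/3 = 10/3. Minimum is 10/3 at row 3 (u3 leaves); pivot element 3.
Divide row 3 by 3; eliminate column x1 from the other rows.
obj-row update in column u3: 0 − (-4)·(1/3) = 4/3.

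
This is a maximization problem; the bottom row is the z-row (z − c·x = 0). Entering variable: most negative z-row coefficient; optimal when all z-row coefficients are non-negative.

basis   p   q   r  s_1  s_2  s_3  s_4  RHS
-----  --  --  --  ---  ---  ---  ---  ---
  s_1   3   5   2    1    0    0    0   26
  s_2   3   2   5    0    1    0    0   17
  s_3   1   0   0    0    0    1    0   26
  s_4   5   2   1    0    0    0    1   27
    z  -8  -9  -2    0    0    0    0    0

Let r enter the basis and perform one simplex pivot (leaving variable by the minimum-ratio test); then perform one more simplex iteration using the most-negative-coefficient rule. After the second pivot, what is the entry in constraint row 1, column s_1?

5/21

Ratio test on column r — row 1: 26/2 = 13; row 2: 17/5 = 17/5; row 3: entry 0 ≤ 0; row 4: 27/1 = 27. Minimum is 17/5 at row 2 (s_2 leaves); pivot element 5.
Divide row 2 by 5; eliminate column r from the other rows.
Second iteration: most negative z-row entry is -41/5 in column q, so q enters.
Ratio test on column q — row 1: (96/5)/(21/5) = 32/7; row 2: (17/5)/(2/5) = 17/2; row 3: entry 0 ≤ 0; row 4: (118/5)/(8/5) = 59/4. Minimum is 32/7 at row 1 (s_1 leaves); pivot element 21/5.
Divide row 1 by 21/5; eliminate column q from the other rows.
After both pivots, the entry at constraint row 1, column s_1 is 5/21.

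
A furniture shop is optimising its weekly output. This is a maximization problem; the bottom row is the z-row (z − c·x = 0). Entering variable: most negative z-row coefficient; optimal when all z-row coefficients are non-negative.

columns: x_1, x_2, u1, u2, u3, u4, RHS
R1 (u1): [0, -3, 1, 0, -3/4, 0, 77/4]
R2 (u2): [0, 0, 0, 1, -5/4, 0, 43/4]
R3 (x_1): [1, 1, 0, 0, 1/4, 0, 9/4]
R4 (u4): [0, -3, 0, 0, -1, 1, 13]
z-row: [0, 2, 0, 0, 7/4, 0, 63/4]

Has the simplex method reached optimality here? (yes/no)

yes

Every z-row coefficient is ≥ 0, so the tableau is optimal.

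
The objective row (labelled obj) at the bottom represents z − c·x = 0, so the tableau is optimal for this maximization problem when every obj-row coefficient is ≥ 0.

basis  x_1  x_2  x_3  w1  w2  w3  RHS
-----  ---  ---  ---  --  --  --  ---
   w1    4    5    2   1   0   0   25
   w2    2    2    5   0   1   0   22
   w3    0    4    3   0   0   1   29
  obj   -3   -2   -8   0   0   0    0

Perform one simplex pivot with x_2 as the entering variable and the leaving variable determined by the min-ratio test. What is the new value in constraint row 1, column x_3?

2/5

Ratio test on column x_2 — row 1: 25/5 = 5; row 2: 22/2 = 11; row 3: 29/4 = 29/4. Minimum is 5 at row 1 (w1 leaves); pivot element 5.
Divide row 1 by 5; eliminate column x_2 from the other rows.
In the new row 1, the x_3 entry is the old entry divided by the pivot: 2/5 = 2/5.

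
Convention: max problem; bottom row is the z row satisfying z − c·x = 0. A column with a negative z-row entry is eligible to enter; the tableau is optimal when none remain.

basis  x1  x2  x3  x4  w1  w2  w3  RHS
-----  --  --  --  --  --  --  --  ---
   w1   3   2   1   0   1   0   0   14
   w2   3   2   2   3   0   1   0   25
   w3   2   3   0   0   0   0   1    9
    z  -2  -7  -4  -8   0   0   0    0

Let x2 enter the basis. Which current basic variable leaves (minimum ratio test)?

w3

Column x2 entries and ratios — w1: 14/2 = 7; w2: 25/2 = 25/2; w3: 9/3 = 3.
Smallest ratio is 3 in the row of w3, so w3 leaves.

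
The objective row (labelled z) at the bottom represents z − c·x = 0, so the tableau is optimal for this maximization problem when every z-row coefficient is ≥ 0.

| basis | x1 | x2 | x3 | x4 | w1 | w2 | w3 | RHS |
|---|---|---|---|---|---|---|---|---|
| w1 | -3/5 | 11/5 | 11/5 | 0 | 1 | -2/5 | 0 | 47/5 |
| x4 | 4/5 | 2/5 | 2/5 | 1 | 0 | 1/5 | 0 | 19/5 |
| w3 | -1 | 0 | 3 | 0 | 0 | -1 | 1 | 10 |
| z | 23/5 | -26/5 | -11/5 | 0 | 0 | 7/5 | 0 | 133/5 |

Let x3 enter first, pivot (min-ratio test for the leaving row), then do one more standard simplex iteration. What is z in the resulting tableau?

Ratio test on column x3 — row 1: (47/5)/(11/5) = 47/11; row 2: (19/5)/(2/5) = 19/2; row 3: 10/3 = 10/3. Minimum is 10/3 at row 3 (w3 leaves); pivot element 3.
Pivot on row 3; the z-row RHS becomes 133/5 − (-11/5)·(10/3) = 509/15.
Next entering variable (most negative z-row entry -26/5): x2.
Ratio test on column x2 — row 1: (31/15)/(11/5) = 31/33; row 2: (37/15)/(2/5) = 37/6; row 3: entry 0 ≤ 0. Minimum is 31/33 at row 1 (w1 leaves); pivot element 11/5.
After the second pivot the z-row RHS is 509/15 − (-26/5)·(31/33) = 427/11.

427/11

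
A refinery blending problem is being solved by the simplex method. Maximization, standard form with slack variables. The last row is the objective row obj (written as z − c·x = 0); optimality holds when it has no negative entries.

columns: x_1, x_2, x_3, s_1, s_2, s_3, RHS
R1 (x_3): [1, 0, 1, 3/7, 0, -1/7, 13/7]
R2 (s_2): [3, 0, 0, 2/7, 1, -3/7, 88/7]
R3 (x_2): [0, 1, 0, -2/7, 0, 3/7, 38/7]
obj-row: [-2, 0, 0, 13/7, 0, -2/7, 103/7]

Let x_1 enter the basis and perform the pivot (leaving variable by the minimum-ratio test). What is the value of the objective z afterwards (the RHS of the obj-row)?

Ratio test on column x_1 — row 1: (13/7)/1 = 13/7; row 2: (88/7)/3 = 88/21; row 3: entry 0 ≤ 0. Minimum is 13/7 at row 1 (x_3 leaves); pivot element 1.
Pivot on row 1; the obj-row RHS becomes 103/7 − (-2)·(13/7) = 129/7.

129/7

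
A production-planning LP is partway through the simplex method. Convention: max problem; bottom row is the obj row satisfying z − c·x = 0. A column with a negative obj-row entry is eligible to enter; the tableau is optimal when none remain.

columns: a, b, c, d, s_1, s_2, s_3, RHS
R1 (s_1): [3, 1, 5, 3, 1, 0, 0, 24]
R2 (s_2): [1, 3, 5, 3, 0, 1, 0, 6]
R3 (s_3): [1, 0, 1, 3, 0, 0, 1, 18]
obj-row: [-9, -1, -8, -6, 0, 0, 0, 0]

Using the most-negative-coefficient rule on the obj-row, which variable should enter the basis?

a

Negative obj-row entries: a: -9, b: -1, c: -8, d: -6.
The most negative is -9 in column a, so a enters.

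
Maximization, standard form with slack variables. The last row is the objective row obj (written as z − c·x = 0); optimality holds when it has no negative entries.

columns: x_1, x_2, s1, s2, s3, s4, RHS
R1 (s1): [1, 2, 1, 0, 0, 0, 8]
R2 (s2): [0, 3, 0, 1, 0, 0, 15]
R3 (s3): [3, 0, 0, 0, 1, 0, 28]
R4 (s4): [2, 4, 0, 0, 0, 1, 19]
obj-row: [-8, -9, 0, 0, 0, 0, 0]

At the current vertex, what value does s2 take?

15

s2 is basic (row 2); its value is the RHS of that row, 15.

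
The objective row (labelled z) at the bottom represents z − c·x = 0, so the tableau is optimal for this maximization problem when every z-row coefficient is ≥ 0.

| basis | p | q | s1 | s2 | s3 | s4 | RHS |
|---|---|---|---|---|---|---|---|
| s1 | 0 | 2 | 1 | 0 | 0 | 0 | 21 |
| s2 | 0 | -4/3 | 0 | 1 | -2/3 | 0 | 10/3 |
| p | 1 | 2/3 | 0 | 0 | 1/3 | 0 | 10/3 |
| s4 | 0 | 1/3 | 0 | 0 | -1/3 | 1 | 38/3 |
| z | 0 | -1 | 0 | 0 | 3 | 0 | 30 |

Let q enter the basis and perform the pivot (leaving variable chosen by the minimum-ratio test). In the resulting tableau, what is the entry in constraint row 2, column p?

Ratio test on column q — row 1: 21/2 = 21/2; row 2: entry -4/3 ≤ 0; row 3: (10/3)/(2/3) = 5; row 4: (38/3)/(1/3) = 38. Minimum is 5 at row 3 (p leaves); pivot element 2/3.
Divide row 3 by 2/3; eliminate column q from the other rows.
Row 2 update in column p: 0 − (-4/3)·(3/2) = 2.

2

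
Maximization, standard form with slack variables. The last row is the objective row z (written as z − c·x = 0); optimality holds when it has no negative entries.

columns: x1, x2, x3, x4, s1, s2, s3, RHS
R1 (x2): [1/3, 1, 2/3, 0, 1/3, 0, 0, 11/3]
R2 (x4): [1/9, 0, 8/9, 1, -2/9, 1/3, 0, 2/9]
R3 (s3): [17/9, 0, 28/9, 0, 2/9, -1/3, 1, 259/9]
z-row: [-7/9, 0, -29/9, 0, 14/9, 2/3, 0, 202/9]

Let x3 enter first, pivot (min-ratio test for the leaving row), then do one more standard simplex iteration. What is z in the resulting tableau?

Ratio test on column x3 — row 1: (11/3)/(2/3) = 11/2; row 2: (2/9)/(8/9) = 1/4; row 3: (259/9)/(28/9) = 37/4. Minimum is 1/4 at row 2 (x4 leaves); pivot element 8/9.
Pivot on row 2; the z-row RHS becomes 202/9 − (-29/9)·(1/4) = 93/4.
Next entering variable (most negative z-row entry -3/8): x1.
Ratio test on column x1 — row 1: (7/2)/(1/4) = 14; row 2: (1/4)/(1/8) = 2; row 3: 28/(3/2) = 56/3. Minimum is 2 at row 2 (x3 leaves); pivot element 1/8.
After the second pivot the z-row RHS is 93/4 − (-3/8)·2 = 24.

24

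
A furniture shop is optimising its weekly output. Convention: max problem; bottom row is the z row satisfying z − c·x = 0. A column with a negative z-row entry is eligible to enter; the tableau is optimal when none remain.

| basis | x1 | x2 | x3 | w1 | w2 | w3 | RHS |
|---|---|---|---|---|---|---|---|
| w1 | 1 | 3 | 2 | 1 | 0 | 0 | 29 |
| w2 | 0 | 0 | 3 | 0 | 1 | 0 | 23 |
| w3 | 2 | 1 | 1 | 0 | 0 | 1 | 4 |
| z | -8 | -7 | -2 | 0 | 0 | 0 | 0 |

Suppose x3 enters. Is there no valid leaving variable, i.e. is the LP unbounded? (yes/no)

Column x3 has positive entries in row(s) 1, 2, 3, so the ratio test bounds it — not unbounded.

no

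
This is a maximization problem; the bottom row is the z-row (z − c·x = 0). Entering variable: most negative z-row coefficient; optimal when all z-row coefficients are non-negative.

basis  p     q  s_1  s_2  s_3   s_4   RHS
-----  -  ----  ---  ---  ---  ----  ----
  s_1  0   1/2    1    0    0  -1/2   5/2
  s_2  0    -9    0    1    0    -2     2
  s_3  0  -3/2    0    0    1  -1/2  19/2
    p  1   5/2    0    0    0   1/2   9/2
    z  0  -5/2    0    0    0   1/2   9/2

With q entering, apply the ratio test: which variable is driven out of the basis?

p

Column q entries and ratios — s_1: (5/2)/(1/2) = 5; s_2: -9 ≤ 0, skip; s_3: -3/2 ≤ 0, skip; p: (9/2)/(5/2) = 9/5.
Smallest ratio is 9/5 in the row of p, so p leaves.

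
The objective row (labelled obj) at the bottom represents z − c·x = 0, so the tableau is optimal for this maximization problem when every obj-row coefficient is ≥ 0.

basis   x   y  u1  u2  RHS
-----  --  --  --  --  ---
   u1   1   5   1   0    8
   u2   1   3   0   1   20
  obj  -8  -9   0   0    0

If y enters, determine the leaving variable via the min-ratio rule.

Column y entries and ratios — u1: 8/5 = 8/5; u2: 20/3 = 20/3.
Smallest ratio is 8/5 in the row of u1, so u1 leaves.

u1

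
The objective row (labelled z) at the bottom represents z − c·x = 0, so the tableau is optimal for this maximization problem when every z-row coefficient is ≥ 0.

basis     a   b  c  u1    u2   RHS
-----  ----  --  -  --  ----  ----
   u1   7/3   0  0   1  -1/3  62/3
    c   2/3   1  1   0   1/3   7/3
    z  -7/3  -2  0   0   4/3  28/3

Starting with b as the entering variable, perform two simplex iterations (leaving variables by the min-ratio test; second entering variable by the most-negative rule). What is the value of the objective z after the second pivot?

35/2

Ratio test on column b — row 1: entry 0 ≤ 0; row 2: (7/3)/1 = 7/3. Minimum is 7/3 at row 2 (c leaves); pivot element 1.
Pivot on row 2; the z-row RHS becomes 28/3 − (-2)·(7/3) = 14.
Next entering variable (most negative z-row entry -1): a.
Ratio test on column a — row 1: (62/3)/(7/3) = 62/7; row 2: (7/3)/(2/3) = 7/2. Minimum is 7/2 at row 2 (b leaves); pivot element 2/3.
After the second pivot the z-row RHS is 14 − (-1)·(7/2) = 35/2.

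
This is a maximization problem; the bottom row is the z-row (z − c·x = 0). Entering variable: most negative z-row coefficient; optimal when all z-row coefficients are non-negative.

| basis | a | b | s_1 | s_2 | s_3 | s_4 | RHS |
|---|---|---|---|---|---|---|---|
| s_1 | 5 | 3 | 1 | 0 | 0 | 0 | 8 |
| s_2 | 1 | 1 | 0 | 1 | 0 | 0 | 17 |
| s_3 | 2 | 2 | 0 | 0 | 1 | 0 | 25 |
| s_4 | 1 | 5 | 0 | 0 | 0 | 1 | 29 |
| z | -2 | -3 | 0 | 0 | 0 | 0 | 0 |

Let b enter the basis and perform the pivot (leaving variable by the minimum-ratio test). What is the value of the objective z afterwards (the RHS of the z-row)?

8

Ratio test on column b — row 1: 8/3 = 8/3; row 2: 17/1 = 17; row 3: 25/2 = 25/2; row 4: 29/5 = 29/5. Minimum is 8/3 at row 1 (s_1 leaves); pivot element 3.
Pivot on row 1; the z-row RHS becomes 0 − (-3)·(8/3) = 8.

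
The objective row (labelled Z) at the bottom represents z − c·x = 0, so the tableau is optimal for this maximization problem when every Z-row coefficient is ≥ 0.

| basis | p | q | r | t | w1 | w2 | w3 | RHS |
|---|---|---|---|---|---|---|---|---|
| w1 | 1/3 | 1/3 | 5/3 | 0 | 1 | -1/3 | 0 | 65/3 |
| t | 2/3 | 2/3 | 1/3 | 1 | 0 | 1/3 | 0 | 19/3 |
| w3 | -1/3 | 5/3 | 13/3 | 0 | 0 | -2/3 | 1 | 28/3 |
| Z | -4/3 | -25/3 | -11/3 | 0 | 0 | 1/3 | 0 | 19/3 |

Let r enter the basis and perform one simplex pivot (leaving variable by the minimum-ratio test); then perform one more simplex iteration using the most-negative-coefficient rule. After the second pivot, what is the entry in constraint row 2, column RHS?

Ratio test on column r — row 1: (65/3)/(5/3) = 13; row 2: (19/3)/(1/3) = 19; row 3: (28/3)/(13/3) = 28/13. Minimum is 28/13 at row 3 (w3 leaves); pivot element 13/3.
Divide row 3 by 13/3; eliminate column r from the other rows.
Second iteration: most negative Z-row entry is -90/13 in column q, so q enters.
Ratio test on column q — row 1: entry -4/13 ≤ 0; row 2: (73/13)/(7/13) = 73/7; row 3: (28/13)/(5/13) = 28/5. Minimum is 28/5 at row 3 (r leaves); pivot element 5/13.
Divide row 3 by 5/13; eliminate column q from the other rows.
After both pivots, the entry at constraint row 2, column RHS is 13/5.

13/5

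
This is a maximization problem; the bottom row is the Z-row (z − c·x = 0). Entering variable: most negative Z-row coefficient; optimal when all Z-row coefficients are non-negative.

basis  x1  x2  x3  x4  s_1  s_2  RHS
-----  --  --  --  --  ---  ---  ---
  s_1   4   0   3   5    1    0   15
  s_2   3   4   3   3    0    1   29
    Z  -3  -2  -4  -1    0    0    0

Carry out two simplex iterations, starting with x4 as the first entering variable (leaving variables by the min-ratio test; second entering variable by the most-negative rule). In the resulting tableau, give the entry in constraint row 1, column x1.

Ratio test on column x4 — row 1: 15/5 = 3; row 2: 29/3 = 29/3. Minimum is 3 at row 1 (s_1 leaves); pivot element 5.
Divide row 1 by 5; eliminate column x4 from the other rows.
Second iteration: most negative Z-row entry is -17/5 in column x3, so x3 enters.
Ratio test on column x3 — row 1: 3/(3/5) = 5; row 2: 20/(6/5) = 50/3. Minimum is 5 at row 1 (x4 leaves); pivot element 3/5.
Divide row 1 by 3/5; eliminate column x3 from the other rows.
After both pivots, the entry at constraint row 1, column x1 is 4/3.

4/3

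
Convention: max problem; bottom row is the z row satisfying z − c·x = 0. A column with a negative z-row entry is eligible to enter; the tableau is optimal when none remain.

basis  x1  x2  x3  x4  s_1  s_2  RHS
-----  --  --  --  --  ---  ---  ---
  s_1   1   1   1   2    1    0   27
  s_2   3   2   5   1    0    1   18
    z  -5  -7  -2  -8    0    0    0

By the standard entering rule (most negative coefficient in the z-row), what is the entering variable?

x4

Negative z-row entries: x1: -5, x2: -7, x3: -2, x4: -8.
The most negative is -8 in column x4, so x4 enters.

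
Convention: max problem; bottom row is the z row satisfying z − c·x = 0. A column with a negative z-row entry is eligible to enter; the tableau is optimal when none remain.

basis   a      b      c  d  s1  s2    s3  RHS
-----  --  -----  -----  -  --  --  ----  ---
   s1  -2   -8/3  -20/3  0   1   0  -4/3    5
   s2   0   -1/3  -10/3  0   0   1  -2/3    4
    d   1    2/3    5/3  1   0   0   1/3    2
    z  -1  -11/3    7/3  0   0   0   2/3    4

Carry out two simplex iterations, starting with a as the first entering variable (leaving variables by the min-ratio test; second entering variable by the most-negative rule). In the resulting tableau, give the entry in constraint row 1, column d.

Ratio test on column a — row 1: entry -2 ≤ 0; row 2: entry 0 ≤ 0; row 3: 2/1 = 2. Minimum is 2 at row 3 (d leaves); pivot element 1.
Divide row 3 by 1; eliminate column a from the other rows.
Second iteration: most negative z-row entry is -3 in column b, so b enters.
Ratio test on column b — row 1: entry -4/3 ≤ 0; row 2: entry -1/3 ≤ 0; row 3: 2/(2/3) = 3. Minimum is 3 at row 3 (a leaves); pivot element 2/3.
Divide row 3 by 2/3; eliminate column b from the other rows.
After both pivots, the entry at constraint row 1, column d is 4.

4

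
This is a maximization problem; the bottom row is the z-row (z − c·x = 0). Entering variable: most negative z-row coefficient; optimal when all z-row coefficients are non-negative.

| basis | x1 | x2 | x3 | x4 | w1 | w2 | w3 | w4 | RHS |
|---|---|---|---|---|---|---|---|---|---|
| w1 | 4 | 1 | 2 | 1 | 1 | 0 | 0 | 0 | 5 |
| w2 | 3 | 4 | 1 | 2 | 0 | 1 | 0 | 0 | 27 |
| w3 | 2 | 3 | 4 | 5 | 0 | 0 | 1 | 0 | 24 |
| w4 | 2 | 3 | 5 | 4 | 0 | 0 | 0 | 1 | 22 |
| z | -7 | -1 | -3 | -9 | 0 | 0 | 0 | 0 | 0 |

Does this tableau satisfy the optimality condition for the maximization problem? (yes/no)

no

The z-row has a negative entry -9 in column x4, so it is not optimal.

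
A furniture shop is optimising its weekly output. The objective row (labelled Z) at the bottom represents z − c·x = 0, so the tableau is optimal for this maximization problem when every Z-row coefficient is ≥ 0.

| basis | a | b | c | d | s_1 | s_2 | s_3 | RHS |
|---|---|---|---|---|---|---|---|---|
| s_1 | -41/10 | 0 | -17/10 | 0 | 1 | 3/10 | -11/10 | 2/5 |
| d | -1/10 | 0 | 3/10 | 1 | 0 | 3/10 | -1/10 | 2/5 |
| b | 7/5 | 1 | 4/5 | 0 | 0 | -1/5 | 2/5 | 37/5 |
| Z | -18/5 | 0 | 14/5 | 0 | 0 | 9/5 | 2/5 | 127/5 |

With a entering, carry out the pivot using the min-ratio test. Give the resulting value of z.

311/7

Ratio test on column a — row 1: entry -41/10 ≤ 0; row 2: entry -1/10 ≤ 0; row 3: (37/5)/(7/5) = 37/7. Minimum is 37/7 at row 3 (b leaves); pivot element 7/5.
Pivot on row 3; the Z-row RHS becomes 127/5 − (-18/5)·(37/7) = 311/7.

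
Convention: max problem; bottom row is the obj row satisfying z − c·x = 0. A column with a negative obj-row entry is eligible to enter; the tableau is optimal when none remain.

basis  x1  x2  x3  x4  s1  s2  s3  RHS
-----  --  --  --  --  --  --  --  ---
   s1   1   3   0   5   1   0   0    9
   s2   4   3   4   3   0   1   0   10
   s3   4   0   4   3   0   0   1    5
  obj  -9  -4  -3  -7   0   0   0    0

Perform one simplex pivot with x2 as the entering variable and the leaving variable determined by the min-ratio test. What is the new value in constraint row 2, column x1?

Ratio test on column x2 — row 1: 9/3 = 3; row 2: 10/3 = 10/3; row 3: entry 0 ≤ 0. Minimum is 3 at row 1 (s1 leaves); pivot element 3.
Divide row 1 by 3; eliminate column x2 from the other rows.
Row 2 update in column x1: 4 − 3·(1/3) = 3.

3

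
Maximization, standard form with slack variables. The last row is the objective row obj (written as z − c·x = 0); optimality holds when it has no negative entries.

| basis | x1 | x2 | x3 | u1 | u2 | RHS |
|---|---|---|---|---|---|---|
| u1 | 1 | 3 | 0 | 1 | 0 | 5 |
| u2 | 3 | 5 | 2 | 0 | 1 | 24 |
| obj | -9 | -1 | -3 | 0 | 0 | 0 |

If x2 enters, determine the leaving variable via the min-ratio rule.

Column x2 entries and ratios — u1: 5/3 = 5/3; u2: 24/5 = 24/5.
Smallest ratio is 5/3 in the row of u1, so u1 leaves.

u1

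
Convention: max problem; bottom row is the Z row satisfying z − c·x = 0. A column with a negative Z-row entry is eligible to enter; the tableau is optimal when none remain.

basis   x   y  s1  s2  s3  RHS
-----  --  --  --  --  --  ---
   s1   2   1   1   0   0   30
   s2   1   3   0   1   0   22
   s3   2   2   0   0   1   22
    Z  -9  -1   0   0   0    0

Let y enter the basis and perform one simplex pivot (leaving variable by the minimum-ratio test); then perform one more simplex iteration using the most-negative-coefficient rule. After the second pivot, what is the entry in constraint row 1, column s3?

-5/4

Ratio test on column y — row 1: 30/1 = 30; row 2: 22/3 = 22/3; row 3: 22/2 = 11. Minimum is 22/3 at row 2 (s2 leaves); pivot element 3.
Divide row 2 by 3; eliminate column y from the other rows.
Second iteration: most negative Z-row entry is -26/3 in column x, so x enters.
Ratio test on column x — row 1: (68/3)/(5/3) = 68/5; row 2: (22/3)/(1/3) = 22; row 3: (22/3)/(4/3) = 11/2. Minimum is 11/2 at row 3 (s3 leaves); pivot element 4/3.
Divide row 3 by 4/3; eliminate column x from the other rows.
After both pivots, the entry at constraint row 1, column s3 is -5/4.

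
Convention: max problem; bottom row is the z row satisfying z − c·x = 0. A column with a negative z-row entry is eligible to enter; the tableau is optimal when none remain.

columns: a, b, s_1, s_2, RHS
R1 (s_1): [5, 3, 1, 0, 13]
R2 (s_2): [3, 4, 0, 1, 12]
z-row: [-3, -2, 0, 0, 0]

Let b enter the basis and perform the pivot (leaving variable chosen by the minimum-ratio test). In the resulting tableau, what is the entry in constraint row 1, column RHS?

Ratio test on column b — row 1: 13/3 = 13/3; row 2: 12/4 = 3. Minimum is 3 at row 2 (s_2 leaves); pivot element 4.
Divide row 2 by 4; eliminate column b from the other rows.
Row 1 update in column RHS: 13 − 3·3 = 4.

4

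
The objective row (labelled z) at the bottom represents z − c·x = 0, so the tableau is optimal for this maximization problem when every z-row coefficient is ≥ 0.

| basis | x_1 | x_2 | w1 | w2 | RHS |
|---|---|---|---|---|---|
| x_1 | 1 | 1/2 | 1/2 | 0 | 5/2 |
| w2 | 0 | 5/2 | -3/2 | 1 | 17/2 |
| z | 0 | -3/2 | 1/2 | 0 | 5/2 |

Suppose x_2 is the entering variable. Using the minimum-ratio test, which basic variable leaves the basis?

Column x_2 entries and ratios — x_1: (5/2)/(1/2) = 5; w2: (17/2)/(5/2) = 17/5.
Smallest ratio is 17/5 in the row of w2, so w2 leaves.

w2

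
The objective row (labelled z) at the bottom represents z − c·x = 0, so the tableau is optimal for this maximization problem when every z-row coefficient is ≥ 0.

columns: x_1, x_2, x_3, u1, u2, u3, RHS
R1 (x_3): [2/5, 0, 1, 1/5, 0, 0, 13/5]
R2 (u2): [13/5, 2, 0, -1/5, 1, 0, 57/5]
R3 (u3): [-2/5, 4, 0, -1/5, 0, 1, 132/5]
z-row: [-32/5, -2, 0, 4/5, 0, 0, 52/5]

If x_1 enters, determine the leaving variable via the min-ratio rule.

u2

Column x_1 entries and ratios — x_3: (13/5)/(2/5) = 13/2; u2: (57/5)/(13/5) = 57/13; u3: -2/5 ≤ 0, skip.
Smallest ratio is 57/13 in the row of u2, so u2 leaves.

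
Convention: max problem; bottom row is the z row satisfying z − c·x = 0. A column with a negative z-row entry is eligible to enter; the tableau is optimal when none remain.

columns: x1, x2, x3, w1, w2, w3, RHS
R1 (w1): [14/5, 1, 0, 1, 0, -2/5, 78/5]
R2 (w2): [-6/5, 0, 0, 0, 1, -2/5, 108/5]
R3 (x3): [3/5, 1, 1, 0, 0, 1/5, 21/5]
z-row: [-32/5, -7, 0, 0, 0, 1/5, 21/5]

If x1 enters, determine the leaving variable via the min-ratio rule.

Column x1 entries and ratios — w1: (78/5)/(14/5) = 39/7; w2: -6/5 ≤ 0, skip; x3: (21/5)/(3/5) = 7.
Smallest ratio is 39/7 in the row of w1, so w1 leaves.

w1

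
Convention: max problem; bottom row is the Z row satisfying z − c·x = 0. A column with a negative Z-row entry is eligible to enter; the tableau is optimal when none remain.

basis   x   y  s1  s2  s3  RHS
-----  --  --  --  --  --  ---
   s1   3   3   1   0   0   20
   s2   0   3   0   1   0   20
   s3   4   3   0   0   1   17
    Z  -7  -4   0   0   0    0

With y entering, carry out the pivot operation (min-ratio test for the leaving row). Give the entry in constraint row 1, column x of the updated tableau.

-1

Ratio test on column y — row 1: 20/3 = 20/3; row 2: 20/3 = 20/3; row 3: 17/3 = 17/3. Minimum is 17/3 at row 3 (s3 leaves); pivot element 3.
Divide row 3 by 3; eliminate column y from the other rows.
Row 1 update in column x: 3 − 3·(4/3) = -1.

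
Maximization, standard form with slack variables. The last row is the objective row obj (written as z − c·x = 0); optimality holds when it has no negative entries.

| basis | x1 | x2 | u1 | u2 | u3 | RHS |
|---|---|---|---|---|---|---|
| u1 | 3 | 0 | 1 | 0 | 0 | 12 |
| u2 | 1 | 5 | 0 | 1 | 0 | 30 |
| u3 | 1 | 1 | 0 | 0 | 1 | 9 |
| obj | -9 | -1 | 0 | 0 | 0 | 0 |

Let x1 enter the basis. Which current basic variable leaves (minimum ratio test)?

u1

Column x1 entries and ratios — u1: 12/3 = 4; u2: 30/1 = 30; u3: 9/1 = 9.
Smallest ratio is 4 in the row of u1, so u1 leaves.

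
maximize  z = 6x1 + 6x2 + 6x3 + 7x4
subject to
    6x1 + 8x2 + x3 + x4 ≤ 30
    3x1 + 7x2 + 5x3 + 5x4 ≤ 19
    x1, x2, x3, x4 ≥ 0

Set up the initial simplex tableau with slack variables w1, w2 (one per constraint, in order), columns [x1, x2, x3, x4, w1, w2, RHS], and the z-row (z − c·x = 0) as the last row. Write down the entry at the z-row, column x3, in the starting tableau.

The z-row carries the negated objective coefficients: the x3 entry is -6.

-6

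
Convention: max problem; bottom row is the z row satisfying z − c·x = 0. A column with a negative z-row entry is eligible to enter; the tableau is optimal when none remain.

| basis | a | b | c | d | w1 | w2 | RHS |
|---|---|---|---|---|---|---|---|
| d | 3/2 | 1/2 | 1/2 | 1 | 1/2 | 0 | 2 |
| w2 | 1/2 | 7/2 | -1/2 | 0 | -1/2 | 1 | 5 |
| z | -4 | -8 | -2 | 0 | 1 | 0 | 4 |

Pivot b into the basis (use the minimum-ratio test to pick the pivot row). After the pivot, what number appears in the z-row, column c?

-22/7

Ratio test on column b — row 1: 2/(1/2) = 4; row 2: 5/(7/2) = 10/7. Minimum is 10/7 at row 2 (w2 leaves); pivot element 7/2.
Divide row 2 by 7/2; eliminate column b from the other rows.
z-row update in column c: -2 − (-8)·(-1/7) = -22/7.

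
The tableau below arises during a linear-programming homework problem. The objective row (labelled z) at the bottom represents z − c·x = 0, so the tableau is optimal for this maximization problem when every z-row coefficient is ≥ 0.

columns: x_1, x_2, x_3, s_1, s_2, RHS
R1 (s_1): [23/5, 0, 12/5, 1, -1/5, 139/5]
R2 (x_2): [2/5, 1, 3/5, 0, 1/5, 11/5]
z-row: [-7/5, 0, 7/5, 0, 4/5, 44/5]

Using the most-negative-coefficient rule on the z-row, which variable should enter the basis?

x_1

Negative z-row entries: x_1: -7/5.
The most negative is -7/5 in column x_1, so x_1 enters.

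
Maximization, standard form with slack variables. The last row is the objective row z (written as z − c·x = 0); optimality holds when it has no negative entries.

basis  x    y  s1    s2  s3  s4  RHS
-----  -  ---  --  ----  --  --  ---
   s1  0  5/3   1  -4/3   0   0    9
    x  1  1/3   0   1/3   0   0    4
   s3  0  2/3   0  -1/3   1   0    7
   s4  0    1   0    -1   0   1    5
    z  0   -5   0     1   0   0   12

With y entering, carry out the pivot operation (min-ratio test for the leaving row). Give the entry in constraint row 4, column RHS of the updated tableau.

5

Ratio test on column y — row 1: 9/(5/3) = 27/5; row 2: 4/(1/3) = 12; row 3: 7/(2/3) = 21/2; row 4: 5/1 = 5. Minimum is 5 at row 4 (s4 leaves); pivot element 1.
Divide row 4 by 1; eliminate column y from the other rows.
In the new row 4, the RHS entry is the old entry divided by the pivot: 5/1 = 5.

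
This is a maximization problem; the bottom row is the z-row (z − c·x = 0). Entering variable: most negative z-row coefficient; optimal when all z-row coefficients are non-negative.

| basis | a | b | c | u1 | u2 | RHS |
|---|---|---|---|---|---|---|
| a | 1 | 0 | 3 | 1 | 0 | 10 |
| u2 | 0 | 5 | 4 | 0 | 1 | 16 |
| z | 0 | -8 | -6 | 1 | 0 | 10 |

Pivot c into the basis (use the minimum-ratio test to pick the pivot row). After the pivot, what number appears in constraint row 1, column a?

Ratio test on column c — row 1: 10/3 = 10/3; row 2: 16/4 = 4. Minimum is 10/3 at row 1 (a leaves); pivot element 3.
Divide row 1 by 3; eliminate column c from the other rows.
In the new row 1, the a entry is the old entry divided by the pivot: 1/3 = 1/3.

1/3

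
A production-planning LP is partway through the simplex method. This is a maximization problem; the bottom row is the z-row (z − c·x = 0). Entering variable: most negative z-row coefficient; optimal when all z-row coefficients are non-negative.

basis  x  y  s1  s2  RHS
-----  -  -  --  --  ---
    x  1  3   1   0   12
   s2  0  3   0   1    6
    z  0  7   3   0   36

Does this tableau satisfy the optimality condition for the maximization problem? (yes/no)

yes

Every z-row coefficient is ≥ 0, so the tableau is optimal.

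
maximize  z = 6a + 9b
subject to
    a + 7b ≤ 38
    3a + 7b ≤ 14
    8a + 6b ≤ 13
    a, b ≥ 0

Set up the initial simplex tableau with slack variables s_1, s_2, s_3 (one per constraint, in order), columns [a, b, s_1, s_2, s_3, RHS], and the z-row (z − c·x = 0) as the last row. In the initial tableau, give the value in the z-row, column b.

-9

The z-row carries the negated objective coefficients: the b entry is -9.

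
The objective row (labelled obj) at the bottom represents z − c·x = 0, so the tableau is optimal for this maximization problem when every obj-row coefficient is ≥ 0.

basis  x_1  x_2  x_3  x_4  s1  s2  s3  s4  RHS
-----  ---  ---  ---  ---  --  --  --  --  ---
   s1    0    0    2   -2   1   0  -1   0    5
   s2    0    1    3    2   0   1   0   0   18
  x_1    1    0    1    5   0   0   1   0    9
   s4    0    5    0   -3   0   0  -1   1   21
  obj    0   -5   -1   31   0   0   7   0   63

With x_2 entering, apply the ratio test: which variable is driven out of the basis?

Column x_2 entries and ratios — s1: 0 ≤ 0, skip; s2: 18/1 = 18; x_1: 0 ≤ 0, skip; s4: 21/5 = 21/5.
Smallest ratio is 21/5 in the row of s4, so s4 leaves.

s4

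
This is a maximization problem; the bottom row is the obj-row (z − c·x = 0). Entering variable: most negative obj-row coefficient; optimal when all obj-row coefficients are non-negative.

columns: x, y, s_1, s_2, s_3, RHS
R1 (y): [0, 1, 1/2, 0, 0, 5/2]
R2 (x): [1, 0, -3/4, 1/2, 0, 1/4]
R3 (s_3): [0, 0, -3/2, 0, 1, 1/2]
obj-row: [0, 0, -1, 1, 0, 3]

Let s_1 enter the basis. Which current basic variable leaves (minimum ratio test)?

y

Column s_1 entries and ratios — y: (5/2)/(1/2) = 5; x: -3/4 ≤ 0, skip; s_3: -3/2 ≤ 0, skip.
Smallest ratio is 5 in the row of y, so y leaves.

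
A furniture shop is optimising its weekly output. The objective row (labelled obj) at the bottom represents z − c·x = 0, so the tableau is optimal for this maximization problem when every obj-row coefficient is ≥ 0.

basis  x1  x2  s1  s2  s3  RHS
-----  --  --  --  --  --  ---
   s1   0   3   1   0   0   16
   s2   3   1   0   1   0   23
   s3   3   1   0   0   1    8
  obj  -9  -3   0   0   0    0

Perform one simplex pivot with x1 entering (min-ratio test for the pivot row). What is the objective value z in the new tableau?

Ratio test on column x1 — row 1: entry 0 ≤ 0; row 2: 23/3 = 23/3; row 3: 8/3 = 8/3. Minimum is 8/3 at row 3 (s3 leaves); pivot element 3.
Pivot on row 3; the obj-row RHS becomes 0 − (-9)·(8/3) = 24.

24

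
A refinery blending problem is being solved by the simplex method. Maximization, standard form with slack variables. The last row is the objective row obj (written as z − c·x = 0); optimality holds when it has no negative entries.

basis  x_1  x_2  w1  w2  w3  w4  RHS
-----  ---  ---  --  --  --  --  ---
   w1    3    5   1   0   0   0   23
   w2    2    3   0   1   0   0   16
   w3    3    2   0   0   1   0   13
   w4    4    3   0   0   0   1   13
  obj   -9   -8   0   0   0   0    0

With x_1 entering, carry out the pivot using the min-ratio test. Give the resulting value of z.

117/4

Ratio test on column x_1 — row 1: 23/3 = 23/3; row 2: 16/2 = 8; row 3: 13/3 = 13/3; row 4: 13/4 = 13/4. Minimum is 13/4 at row 4 (w4 leaves); pivot element 4.
Pivot on row 4; the obj-row RHS becomes 0 − (-9)·(13/4) = 117/4.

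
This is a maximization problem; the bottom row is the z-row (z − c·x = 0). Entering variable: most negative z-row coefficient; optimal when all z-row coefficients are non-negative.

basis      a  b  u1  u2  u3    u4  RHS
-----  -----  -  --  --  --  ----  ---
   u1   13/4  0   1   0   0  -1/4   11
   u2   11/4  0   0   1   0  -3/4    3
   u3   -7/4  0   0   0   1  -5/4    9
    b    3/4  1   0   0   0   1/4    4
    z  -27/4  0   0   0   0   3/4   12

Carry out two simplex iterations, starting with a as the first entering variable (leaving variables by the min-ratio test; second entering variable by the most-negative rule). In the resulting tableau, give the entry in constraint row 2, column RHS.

3

Ratio test on column a — row 1: 11/(13/4) = 44/13; row 2: 3/(11/4) = 12/11; row 3: entry -7/4 ≤ 0; row 4: 4/(3/4) = 16/3. Minimum is 12/11 at row 2 (u2 leaves); pivot element 11/4.
Divide row 2 by 11/4; eliminate column a from the other rows.
Second iteration: most negative z-row entry is -12/11 in column u4, so u4 enters.
Ratio test on column u4 — row 1: (82/11)/(7/11) = 82/7; row 2: entry -3/11 ≤ 0; row 3: entry -19/11 ≤ 0; row 4: (35/11)/(5/11) = 7. Minimum is 7 at row 4 (b leaves); pivot element 5/11.
Divide row 4 by 5/11; eliminate column u4 from the other rows.
After both pivots, the entry at constraint row 2, column RHS is 3.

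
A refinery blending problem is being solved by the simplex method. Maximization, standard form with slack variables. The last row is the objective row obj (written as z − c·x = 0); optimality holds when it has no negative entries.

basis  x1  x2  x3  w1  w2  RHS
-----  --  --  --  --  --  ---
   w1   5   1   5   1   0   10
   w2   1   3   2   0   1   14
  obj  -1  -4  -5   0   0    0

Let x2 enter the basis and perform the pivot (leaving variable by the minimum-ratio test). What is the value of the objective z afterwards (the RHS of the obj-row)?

Ratio test on column x2 — row 1: 10/1 = 10; row 2: 14/3 = 14/3. Minimum is 14/3 at row 2 (w2 leaves); pivot element 3.
Pivot on row 2; the obj-row RHS becomes 0 − (-4)·(14/3) = 56/3.

56/3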